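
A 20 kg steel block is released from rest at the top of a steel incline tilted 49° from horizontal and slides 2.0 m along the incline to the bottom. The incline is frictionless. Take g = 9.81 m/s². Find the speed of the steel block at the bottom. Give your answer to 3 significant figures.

The weight component along the incline is mg sin 49° = 148.074 N and the normal force is N = mg cos 49° = 128.719 N.
With no friction, a = g sin 49° = 7.4037 m/s².
Starting from rest over a distance of 2.0 m, v² = 2aL = 2 × 7.4037 × 2.0 = 29.6148, so v = 5.4419 m/s.

5.44 m/s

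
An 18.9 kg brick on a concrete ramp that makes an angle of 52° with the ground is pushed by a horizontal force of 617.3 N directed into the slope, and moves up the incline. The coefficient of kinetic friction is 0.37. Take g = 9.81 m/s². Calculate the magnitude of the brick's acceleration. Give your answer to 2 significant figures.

The horizontal push has components F cos 52° = 617.3 × 0.6157 = 380.072 N up the incline and F sin 52° = 617.3 × 0.7880 = 486.432 N pressing into the surface.
The normal force is therefore N = mg cos 52° + F sin 52° = 114.156 + 486.432 = 600.588 N, and kinetic friction down the slope is μN = 0.37 × 600.588 = 222.218 N.
Along the incline: F cos 52° − mg sin 52° − μN = ma, so 380.072 − 146.102 − 222.218 = 18.9 a, giving a = 0.6218 m/s².

0.62 m/s²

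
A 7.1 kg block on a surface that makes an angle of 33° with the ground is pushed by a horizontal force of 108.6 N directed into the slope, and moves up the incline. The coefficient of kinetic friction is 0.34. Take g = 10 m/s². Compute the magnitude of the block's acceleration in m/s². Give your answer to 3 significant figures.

The horizontal push has components F cos 33° = 108.6 × 0.8387 = 91.083 N up the incline and F sin 33° = 108.6 × 0.5446 = 59.144 N pressing into the surface.
The normal force is therefore N = mg cos 33° + F sin 33° = 59.548 + 59.144 = 118.692 N, and kinetic friction down the slope is μN = 0.34 × 118.692 = 40.355 N.
Along the incline: F cos 33° − mg sin 33° − μN = ma, so 91.083 − 38.667 − 40.355 = 7.1 a, giving a = 1.6987 m/s².

1.70 m/s²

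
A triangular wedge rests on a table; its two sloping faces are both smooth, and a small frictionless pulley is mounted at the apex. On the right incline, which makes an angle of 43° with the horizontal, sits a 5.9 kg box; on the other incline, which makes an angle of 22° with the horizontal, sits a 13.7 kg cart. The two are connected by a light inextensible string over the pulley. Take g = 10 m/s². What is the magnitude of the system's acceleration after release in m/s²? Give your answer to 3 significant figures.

Resolve each weight along its own incline: the 5.9 kg mass has component 5.9 × 10 × sin 43° = 40.238 N down its slope, and the 13.7 kg mass has 13.7 × 10 × sin 22° = 51.321 N down its slope.
The 13.7 kg side's 51.321 N exceeds the other side's 40.238 N, so that mass slides down and the 5.9 kg mass slides up. Taking that direction as positive, Newton's second law for the whole system gives 51.321 − 40.238 = (5.9 + 13.7) a, so a = 11.083 / 19.6 = 0.5655 m/s².

0.565 m/s²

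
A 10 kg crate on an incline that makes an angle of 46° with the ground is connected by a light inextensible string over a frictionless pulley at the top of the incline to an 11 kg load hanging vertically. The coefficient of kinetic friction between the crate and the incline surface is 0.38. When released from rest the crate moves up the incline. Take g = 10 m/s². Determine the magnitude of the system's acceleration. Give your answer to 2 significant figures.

0.56 m/s²

For the crate on the incline: the weight component along the slope is m₁g sin 46° = 10 × 10 × 0.7193 = 71.930 N and the normal force is N = m₁g cos 46° = 69.466 N.
Kinetic friction opposes the crate's motion up the incline: f = μN = 0.38 × 69.466 = 26.397 N acting down the slope.
Newton's second law for the crate (up-slope positive): T − 71.930 − 26.397 = 10 a. For the hanging load (downward positive): 11 × 10 − T = 11 a.
Adding the two equations eliminates T: 11.673 = 21 a, so a = 0.5559 m/s².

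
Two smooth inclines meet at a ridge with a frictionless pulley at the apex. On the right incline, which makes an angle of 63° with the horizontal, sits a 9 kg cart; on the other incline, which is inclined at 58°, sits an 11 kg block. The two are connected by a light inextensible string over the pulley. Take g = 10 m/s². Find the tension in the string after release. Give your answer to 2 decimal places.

86.08 N

Resolve each weight along its own incline: the 9 kg mass has component 9 × 10 × sin 63° = 80.191 N down its slope, and the 11 kg mass has 11 × 10 × sin 58° = 93.285 N down its slope.
The 11 kg side's 93.285 N exceeds the other side's 80.191 N, so that mass slides down and the 9 kg mass slides up. Taking that direction as positive, Newton's second law for the whole system gives 93.285 − 80.191 = (9 + 11) a, so a = 13.094 / 20 = 0.6547 m/s².
For the 9 kg mass (up-slope positive): T − 80.191 = 9 × 0.6547, so T = 86.083 N.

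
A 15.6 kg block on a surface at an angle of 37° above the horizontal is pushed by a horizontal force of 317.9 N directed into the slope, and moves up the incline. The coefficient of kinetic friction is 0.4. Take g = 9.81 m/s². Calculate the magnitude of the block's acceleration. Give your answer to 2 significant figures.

2.3 m/s²

The horizontal push has components F cos 37° = 317.9 × 0.7986 = 253.875 N up the incline and F sin 37° = 317.9 × 0.6018 = 191.312 N pressing into the surface.
The normal force is therefore N = mg cos 37° + F sin 37° = 122.215 + 191.312 = 313.527 N, and kinetic friction down the slope is μN = 0.4 × 313.527 = 125.411 N.
Along the incline: F cos 37° − mg sin 37° − μN = ma, so 253.875 − 92.097 − 125.411 = 15.6 a, giving a = 2.3312 m/s².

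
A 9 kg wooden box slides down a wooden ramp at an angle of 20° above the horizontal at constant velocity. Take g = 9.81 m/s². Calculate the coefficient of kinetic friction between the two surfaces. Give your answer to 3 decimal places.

0.364

At constant velocity the net force along the incline is zero: mg sin 20° = μ mg cos 20°.
So μ = tan 20° = 0.3420 / 0.9397 = 0.3639.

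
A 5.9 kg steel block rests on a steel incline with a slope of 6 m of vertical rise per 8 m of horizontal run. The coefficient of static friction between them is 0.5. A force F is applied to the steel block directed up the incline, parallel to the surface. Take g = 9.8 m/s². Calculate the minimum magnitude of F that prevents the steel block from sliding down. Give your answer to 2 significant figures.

12 N

The normal force is N = mg cos 36.87° = 46.256 N. With F at its minimum the steel block is on the verge of sliding down, so static friction is at its maximum μ_s N = 0.5 × 46.256 = 23.128 N and acts up the slope.
Equilibrium along the incline: F + μ_s N = mg sin 36.87°, so F = 34.692 − 23.128 = 11.564 N.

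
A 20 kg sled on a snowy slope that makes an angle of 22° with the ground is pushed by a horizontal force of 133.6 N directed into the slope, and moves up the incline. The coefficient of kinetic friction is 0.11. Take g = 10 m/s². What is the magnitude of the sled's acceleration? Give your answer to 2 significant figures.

The horizontal push has components F cos 22° = 133.6 × 0.9272 = 123.874 N up the incline and F sin 22° = 133.6 × 0.3746 = 50.047 N pressing into the surface.
The normal force is therefore N = mg cos 22° + F sin 22° = 185.440 + 50.047 = 235.487 N, and kinetic friction down the slope is μN = 0.11 × 235.487 = 25.904 N.
Along the incline: F cos 22° − mg sin 22° − μN = ma, so 123.874 − 74.920 − 25.904 = 20 a, giving a = 1.1525 m/s².

1.2 m/s²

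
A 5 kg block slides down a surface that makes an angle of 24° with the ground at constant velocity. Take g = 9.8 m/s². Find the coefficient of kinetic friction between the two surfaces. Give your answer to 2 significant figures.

0.45

At constant velocity the net force along the incline is zero: mg sin 24° = μ mg cos 24°.
So μ = tan 24° = 0.4067 / 0.9135 = 0.4452.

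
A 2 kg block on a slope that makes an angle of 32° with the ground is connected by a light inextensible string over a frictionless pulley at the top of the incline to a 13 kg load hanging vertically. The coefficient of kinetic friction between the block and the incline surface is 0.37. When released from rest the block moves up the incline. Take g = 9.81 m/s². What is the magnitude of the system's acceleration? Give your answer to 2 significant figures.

For the block on the incline: the weight component along the slope is m₁g sin 32° = 2 × 9.81 × 0.5299 = 10.397 N and the normal force is N = m₁g cos 32° = 16.639 N.
Kinetic friction opposes the block's motion up the incline: f = μN = 0.37 × 16.639 = 6.156 N acting down the slope.
Newton's second law for the block (up-slope positive): T − 10.397 − 6.156 = 2 a. For the hanging load (downward positive): 13 × 9.81 − T = 13 a.
Adding the two equations eliminates T: 110.977 = 15 a, so a = 7.3985 m/s².

7.4 m/s²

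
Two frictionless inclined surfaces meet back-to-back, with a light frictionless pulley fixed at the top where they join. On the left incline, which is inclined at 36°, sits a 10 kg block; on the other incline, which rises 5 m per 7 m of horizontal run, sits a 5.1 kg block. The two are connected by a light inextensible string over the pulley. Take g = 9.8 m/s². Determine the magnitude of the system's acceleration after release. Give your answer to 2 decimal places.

Resolve each weight along its own incline: the 10 kg mass has component 10 × 9.8 × sin 36° = 57.603 N down its slope, and the 5.1 kg mass has 5.1 × 9.8 × sin 35.54° = 29.050 N down its slope.
The 10 kg side's 57.603 N exceeds the other side's 29.050 N, so that mass slides down and the 5.1 kg mass slides up. Taking that direction as positive, Newton's second law for the whole system gives 57.603 − 29.050 = (10 + 5.1) a, so a = 28.553 / 15.1 = 1.8909 m/s².

1.89 m/s²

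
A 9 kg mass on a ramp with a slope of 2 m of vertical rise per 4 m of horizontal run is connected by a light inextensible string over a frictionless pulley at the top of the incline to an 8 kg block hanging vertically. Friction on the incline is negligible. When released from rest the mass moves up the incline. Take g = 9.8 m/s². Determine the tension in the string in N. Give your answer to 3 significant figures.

60.1 N

For the mass on the incline: the weight component along the slope is m₁g sin 26.57° = 9 × 9.8 × 0.4472 = 39.443 N and the normal force is N = m₁g cos 26.57° = 78.888 N.
Newton's second law for the mass (up-slope positive): T − 39.443 = 9 a. For the hanging block (downward positive): 8 × 9.8 − T = 8 a.
Adding the two equations eliminates T: 38.957 = 17 a, so a = 2.2916 m/s².
Then from the hanging block's equation, T = 8 × (9.8 − 2.2916) = 60.067 N.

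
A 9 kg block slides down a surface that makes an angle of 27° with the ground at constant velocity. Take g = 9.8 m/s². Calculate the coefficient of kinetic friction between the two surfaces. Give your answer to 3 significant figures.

0.510

At constant velocity the net force along the incline is zero: mg sin 27° = μ mg cos 27°.
So μ = tan 27° = 0.4540 / 0.8910 = 0.5095.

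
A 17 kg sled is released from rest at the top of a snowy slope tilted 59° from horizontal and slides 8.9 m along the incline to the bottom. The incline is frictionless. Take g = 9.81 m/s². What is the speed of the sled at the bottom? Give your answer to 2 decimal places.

12.23 m/s

The weight component along the incline is mg sin 59° = 142.950 N and the normal force is N = mg cos 59° = 85.893 N.
With no friction, a = g sin 59° = 8.4088 m/s².
Starting from rest over a distance of 8.9 m, v² = 2aL = 2 × 8.4088 × 8.9 = 149.6766, so v = 12.2342 m/s.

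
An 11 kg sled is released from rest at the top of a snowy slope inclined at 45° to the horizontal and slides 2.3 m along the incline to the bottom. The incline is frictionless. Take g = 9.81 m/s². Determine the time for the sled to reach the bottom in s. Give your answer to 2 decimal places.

0.81 s

The weight component along the incline is mg sin 45° = 76.304 N and the normal force is N = mg cos 45° = 76.304 N.
With no friction, a = g sin 45° = 6.9367 m/s².
Starting from rest, L = ½at², so t = √(2L/a) = √(2 × 2.3 / 6.9367) = 0.8143 s.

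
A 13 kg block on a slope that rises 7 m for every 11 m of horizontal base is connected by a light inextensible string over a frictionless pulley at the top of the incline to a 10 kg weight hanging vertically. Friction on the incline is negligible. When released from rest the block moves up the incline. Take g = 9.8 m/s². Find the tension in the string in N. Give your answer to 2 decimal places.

For the block on the incline: the weight component along the slope is m₁g sin 32.47° = 13 × 9.8 × 0.5369 = 68.401 N and the normal force is N = m₁g cos 32.47° = 107.482 N.
Newton's second law for the block (up-slope positive): T − 68.401 = 13 a. For the hanging weight (downward positive): 10 × 9.8 − T = 10 a.
Adding the two equations eliminates T: 29.599 = 23 a, so a = 1.2869 m/s².
Then from the hanging weight's equation, T = 10 × (9.8 − 1.2869) = 85.131 N.

85.13 N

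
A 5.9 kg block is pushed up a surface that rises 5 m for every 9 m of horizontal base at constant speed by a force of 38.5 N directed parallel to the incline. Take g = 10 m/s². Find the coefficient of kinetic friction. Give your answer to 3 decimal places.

At constant speed ΣF = 0 along the incline. The applied 38.5 N acts up the slope; the weight component mg sin 29.05° = 28.653 N and kinetic friction μN both act down the slope.
So 38.5 = 28.653 + μ × 51.575, giving μ = (38.5 − 28.653) / 51.575 = 0.1909.

0.191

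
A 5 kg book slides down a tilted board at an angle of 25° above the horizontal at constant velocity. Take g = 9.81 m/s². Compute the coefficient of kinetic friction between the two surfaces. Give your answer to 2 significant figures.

At constant velocity the net force along the incline is zero: mg sin 25° = μ mg cos 25°.
So μ = tan 25° = 0.4226 / 0.9063 = 0.4663.

0.47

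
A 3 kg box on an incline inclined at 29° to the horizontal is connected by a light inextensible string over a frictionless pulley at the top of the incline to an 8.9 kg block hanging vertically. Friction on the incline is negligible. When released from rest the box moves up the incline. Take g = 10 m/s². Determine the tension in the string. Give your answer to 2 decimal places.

33.31 N

For the box on the incline: the weight component along the slope is m₁g sin 29° = 3 × 10 × 0.4848 = 14.544 N and the normal force is N = m₁g cos 29° = 26.239 N.
Newton's second law for the box (up-slope positive): T − 14.544 = 3 a. For the hanging block (downward positive): 8.9 × 10 − T = 8.9 a.
Adding the two equations eliminates T: 74.456 = 11.9 a, so a = 6.2568 m/s².
Then from the hanging block's equation, T = 8.9 × (10 − 6.2568) = 33.314 N.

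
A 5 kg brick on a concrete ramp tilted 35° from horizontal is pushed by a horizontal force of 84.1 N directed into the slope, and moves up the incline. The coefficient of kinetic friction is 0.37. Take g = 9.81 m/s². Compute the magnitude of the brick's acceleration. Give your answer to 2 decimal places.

The horizontal push has components F cos 35° = 84.1 × 0.8192 = 68.895 N up the incline and F sin 35° = 84.1 × 0.5736 = 48.240 N pressing into the surface.
The normal force is therefore N = mg cos 35° + F sin 35° = 40.182 + 48.240 = 88.422 N, and kinetic friction down the slope is μN = 0.37 × 88.422 = 32.716 N.
Along the incline: F cos 35° − mg sin 35° − μN = ma, so 68.895 − 28.135 − 32.716 = 5 a, giving a = 1.6088 m/s².

1.61 m/s²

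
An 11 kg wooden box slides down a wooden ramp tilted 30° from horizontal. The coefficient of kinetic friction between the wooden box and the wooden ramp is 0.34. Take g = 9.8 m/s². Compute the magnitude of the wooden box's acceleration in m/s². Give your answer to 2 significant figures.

Resolving the weight along the incline: the component pulling the wooden box down the slope is mg sin 30° = 11 × 9.8 × 0.5000 = 53.900 N, and the normal force is N = mg cos 30° = 11 × 9.8 × 0.8660 = 93.355 N.
Kinetic friction acts up the slope with magnitude f = μN = 0.34 × 93.355 = 31.741 N.
Net force along the incline is 53.900 − 31.741 = 22.159 N, so a = 22.159 / 11 = 2.0145 m/s².

2.0 m/s²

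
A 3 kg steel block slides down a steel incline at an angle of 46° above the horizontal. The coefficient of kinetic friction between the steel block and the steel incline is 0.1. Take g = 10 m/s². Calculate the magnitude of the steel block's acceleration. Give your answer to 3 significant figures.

Resolving the weight along the incline: the component pulling the steel block down the slope is mg sin 46° = 3 × 10 × 0.7193 = 21.579 N, and the normal force is N = mg cos 46° = 3 × 10 × 0.6947 = 20.841 N.
Kinetic friction acts up the slope with magnitude f = μN = 0.1 × 20.841 = 2.084 N.
Net force along the incline is 21.579 − 2.084 = 19.495 N, so a = 19.495 / 3 = 6.4983 m/s².

6.50 m/s²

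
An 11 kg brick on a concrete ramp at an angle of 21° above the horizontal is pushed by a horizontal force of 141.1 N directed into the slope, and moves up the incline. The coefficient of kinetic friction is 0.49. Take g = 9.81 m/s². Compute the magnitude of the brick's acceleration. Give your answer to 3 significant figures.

The horizontal push has components F cos 21° = 141.1 × 0.9336 = 131.731 N up the incline and F sin 21° = 141.1 × 0.3584 = 50.570 N pressing into the surface.
The normal force is therefore N = mg cos 21° + F sin 21° = 100.745 + 50.570 = 151.315 N, and kinetic friction down the slope is μN = 0.49 × 151.315 = 74.144 N.
Along the incline: F cos 21° − mg sin 21° − μN = ma, so 131.731 − 38.675 − 74.144 = 11 a, giving a = 1.7193 m/s².

1.72 m/s²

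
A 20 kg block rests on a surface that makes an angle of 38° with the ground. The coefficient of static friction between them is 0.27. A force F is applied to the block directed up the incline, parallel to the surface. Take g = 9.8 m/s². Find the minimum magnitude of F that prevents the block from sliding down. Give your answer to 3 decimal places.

78.968 N

The normal force is N = mg cos 38° = 154.450 N. With F at its minimum the block is on the verge of sliding down, so static friction is at its maximum μ_s N = 0.27 × 154.450 = 41.702 N and acts up the slope.
Equilibrium along the incline: F + μ_s N = mg sin 38°, so F = 120.670 − 41.702 = 78.968 N.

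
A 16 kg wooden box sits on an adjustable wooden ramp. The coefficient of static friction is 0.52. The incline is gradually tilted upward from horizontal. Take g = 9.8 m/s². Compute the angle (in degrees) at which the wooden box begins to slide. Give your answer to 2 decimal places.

At the threshold of sliding, static friction is at its maximum μ_s N and exactly balances the weight component along the incline: mg sin θ = μ_s mg cos θ.
Hence tan θ = μ_s = 0.52, so θ = arctan(0.52) = 27.4744°.

27.47°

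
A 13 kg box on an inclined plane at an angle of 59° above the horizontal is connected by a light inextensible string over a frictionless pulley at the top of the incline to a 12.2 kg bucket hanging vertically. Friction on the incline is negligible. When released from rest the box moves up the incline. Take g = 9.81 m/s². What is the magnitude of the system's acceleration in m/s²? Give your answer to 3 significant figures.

0.411 m/s²

For the box on the incline: the weight component along the slope is m₁g sin 59° = 13 × 9.81 × 0.8572 = 109.319 N and the normal force is N = m₁g cos 59° = 65.683 N.
Newton's second law for the box (up-slope positive): T − 109.319 = 13 a. For the hanging bucket (downward positive): 12.2 × 9.81 − T = 12.2 a.
Adding the two equations eliminates T: 10.363 = 25.2 a, so a = 0.4112 m/s².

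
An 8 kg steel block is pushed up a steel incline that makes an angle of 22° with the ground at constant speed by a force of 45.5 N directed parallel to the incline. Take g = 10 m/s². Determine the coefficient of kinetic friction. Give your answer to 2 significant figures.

At constant speed ΣF = 0 along the incline. The applied 45.5 N acts up the slope; the weight component mg sin 22° = 29.969 N and kinetic friction μN both act down the slope.
So 45.5 = 29.969 + μ × 74.175, giving μ = (45.5 − 29.969) / 74.175 = 0.2094.

0.21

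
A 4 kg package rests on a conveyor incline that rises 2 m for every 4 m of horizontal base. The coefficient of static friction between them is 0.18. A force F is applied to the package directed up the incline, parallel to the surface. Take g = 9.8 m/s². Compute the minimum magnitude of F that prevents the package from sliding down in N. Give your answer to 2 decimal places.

11.22 N

The normal force is N = mg cos 26.57° = 35.062 N. With F at its minimum the package is on the verge of sliding down, so static friction is at its maximum μ_s N = 0.18 × 35.062 = 6.311 N and acts up the slope.
Equilibrium along the incline: F + μ_s N = mg sin 26.57°, so F = 17.531 − 6.311 = 11.220 N.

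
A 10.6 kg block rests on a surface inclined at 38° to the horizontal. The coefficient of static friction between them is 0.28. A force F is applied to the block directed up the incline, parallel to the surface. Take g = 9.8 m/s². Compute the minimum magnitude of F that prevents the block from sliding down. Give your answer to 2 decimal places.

41.03 N

The normal force is N = mg cos 38° = 81.859 N. With F at its minimum the block is on the verge of sliding down, so static friction is at its maximum μ_s N = 0.28 × 81.859 = 22.921 N and acts up the slope.
Equilibrium along the incline: F + μ_s N = mg sin 38°, so F = 63.955 − 22.921 = 41.034 N.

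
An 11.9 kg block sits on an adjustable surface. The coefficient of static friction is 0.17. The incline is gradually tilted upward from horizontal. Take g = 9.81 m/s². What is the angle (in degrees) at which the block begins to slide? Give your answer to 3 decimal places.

9.648°

At the threshold of sliding, static friction is at its maximum μ_s N and exactly balances the weight component along the incline: mg sin θ = μ_s mg cos θ.
Hence tan θ = μ_s = 0.17, so θ = arctan(0.17) = 9.6480°.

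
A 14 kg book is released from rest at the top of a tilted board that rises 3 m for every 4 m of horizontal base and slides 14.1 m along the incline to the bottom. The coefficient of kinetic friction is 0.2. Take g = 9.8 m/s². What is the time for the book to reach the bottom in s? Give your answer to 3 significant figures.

2.56 s

The weight component along the incline is mg sin 36.87° = 82.320 N and the normal force is N = mg cos 36.87° = 109.760 N.
Friction up the slope is f = μN = 0.2 × 109.760 = 21.952 N, so the net downslope force is 82.320 − 21.952 = 60.368 N and a = 60.368 / 14 = 4.3120 m/s².
Starting from rest, L = ½at², so t = √(2L/a) = √(2 × 14.1 / 4.3120) = 2.5573 s.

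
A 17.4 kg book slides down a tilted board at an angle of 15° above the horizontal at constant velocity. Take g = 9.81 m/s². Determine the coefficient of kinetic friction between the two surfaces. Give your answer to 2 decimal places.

0.27

At constant velocity the net force along the incline is zero: mg sin 15° = μ mg cos 15°.
So μ = tan 15° = 0.2588 / 0.9659 = 0.2679.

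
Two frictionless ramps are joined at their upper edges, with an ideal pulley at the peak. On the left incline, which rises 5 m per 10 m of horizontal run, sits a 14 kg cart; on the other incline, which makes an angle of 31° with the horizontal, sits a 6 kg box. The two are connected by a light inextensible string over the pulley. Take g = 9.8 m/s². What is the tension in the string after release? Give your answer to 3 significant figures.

Resolve each weight along its own incline: the 14 kg mass has component 14 × 9.8 × sin 26.57° = 61.358 N down its slope, and the 6 kg mass has 6 × 9.8 × sin 31° = 30.284 N down its slope.
The 14 kg side's 61.358 N exceeds the other side's 30.284 N, so that mass slides down and the 6 kg mass slides up. Taking that direction as positive, Newton's second law for the whole system gives 61.358 − 30.284 = (14 + 6) a, so a = 31.074 / 20 = 1.5537 m/s².
For the 6 kg mass (up-slope positive): T − 30.284 = 6 × 1.5537, so T = 39.606 N.

39.6 N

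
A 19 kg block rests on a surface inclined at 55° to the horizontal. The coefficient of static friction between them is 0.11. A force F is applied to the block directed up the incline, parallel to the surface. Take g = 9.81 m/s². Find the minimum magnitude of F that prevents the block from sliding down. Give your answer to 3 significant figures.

The normal force is N = mg cos 55° = 106.909 N. With F at its minimum the block is on the verge of sliding down, so static friction is at its maximum μ_s N = 0.11 × 106.909 = 11.760 N and acts up the slope.
Equilibrium along the incline: F + μ_s N = mg sin 55°, so F = 152.682 − 11.760 = 140.922 N.

141 N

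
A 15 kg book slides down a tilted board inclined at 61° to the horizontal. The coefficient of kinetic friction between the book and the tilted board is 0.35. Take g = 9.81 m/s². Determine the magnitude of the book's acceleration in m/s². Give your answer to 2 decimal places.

Resolving the weight along the incline: the component pulling the book down the slope is mg sin 61° = 15 × 9.81 × 0.8746 = 128.697 N, and the normal force is N = mg cos 61° = 15 × 9.81 × 0.4848 = 71.338 N.
Kinetic friction acts up the slope with magnitude f = μN = 0.35 × 71.338 = 24.968 N.
Net force along the incline is 128.697 − 24.968 = 103.729 N, so a = 103.729 / 15 = 6.9153 m/s².

6.92 m/s²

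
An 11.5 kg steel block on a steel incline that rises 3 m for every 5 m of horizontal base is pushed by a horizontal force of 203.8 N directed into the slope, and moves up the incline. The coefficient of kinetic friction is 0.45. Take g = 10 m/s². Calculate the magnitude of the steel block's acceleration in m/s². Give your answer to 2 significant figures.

2.1 m/s²

The horizontal push has components F cos 30.96° = 203.8 × 0.8575 = 174.759 N up the incline and F sin 30.96° = 203.8 × 0.5145 = 104.855 N pressing into the surface.
The normal force is therefore N = mg cos 30.96° + F sin 30.96° = 98.613 + 104.855 = 203.468 N, and kinetic friction down the slope is μN = 0.45 × 203.468 = 91.561 N.
Along the incline: F cos 30.96° − mg sin 30.96° − μN = ma, so 174.759 − 59.167 − 91.561 = 11.5 a, giving a = 2.0897 m/s².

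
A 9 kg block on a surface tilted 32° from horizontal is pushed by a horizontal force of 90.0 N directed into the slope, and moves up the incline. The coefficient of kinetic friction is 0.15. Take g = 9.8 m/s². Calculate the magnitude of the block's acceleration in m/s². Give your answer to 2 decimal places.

The horizontal push has components F cos 32° = 90.0 × 0.8480 = 76.320 N up the incline and F sin 32° = 90.0 × 0.5299 = 47.691 N pressing into the surface.
The normal force is therefore N = mg cos 32° + F sin 32° = 74.794 + 47.691 = 122.485 N, and kinetic friction down the slope is μN = 0.15 × 122.485 = 18.373 N.
Along the incline: F cos 32° − mg sin 32° − μN = ma, so 76.320 − 46.737 − 18.373 = 9 a, giving a = 1.2456 m/s².

1.25 m/s²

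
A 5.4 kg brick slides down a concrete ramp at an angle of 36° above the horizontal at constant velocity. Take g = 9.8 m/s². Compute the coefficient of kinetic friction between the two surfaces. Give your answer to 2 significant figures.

0.73

At constant velocity the net force along the incline is zero: mg sin 36° = μ mg cos 36°.
So μ = tan 36° = 0.5878 / 0.8090 = 0.7266.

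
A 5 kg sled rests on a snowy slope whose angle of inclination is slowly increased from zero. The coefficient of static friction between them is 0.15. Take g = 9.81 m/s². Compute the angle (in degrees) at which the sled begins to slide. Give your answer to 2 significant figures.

8.5°

At the threshold of sliding, static friction is at its maximum μ_s N and exactly balances the weight component along the incline: mg sin θ = μ_s mg cos θ.
Hence tan θ = μ_s = 0.15, so θ = arctan(0.15) = 8.5308°.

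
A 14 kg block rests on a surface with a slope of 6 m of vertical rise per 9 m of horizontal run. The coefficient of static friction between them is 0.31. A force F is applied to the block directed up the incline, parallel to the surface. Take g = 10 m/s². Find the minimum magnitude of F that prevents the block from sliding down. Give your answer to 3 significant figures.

41.5 N

The normal force is N = mg cos 33.69° = 116.487 N. With F at its minimum the block is on the verge of sliding down, so static friction is at its maximum μ_s N = 0.31 × 116.487 = 36.111 N and acts up the slope.
Equilibrium along the incline: F + μ_s N = mg sin 33.69°, so F = 77.658 − 36.111 = 41.547 N.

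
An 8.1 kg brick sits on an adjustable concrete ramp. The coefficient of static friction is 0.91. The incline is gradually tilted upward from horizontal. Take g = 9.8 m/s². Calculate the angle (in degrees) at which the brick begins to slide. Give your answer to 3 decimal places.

At the threshold of sliding, static friction is at its maximum μ_s N and exactly balances the weight component along the incline: mg sin θ = μ_s mg cos θ.
Hence tan θ = μ_s = 0.91, so θ = arctan(0.91) = 42.3022°.

42.302°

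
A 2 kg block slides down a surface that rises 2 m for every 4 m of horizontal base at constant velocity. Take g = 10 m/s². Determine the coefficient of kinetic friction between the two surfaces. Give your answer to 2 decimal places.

At constant velocity the net force along the incline is zero: mg sin 26.57° = μ mg cos 26.57°.
So μ = tan 26.57° = 0.4472 / 0.8944 = 0.5000.

0.50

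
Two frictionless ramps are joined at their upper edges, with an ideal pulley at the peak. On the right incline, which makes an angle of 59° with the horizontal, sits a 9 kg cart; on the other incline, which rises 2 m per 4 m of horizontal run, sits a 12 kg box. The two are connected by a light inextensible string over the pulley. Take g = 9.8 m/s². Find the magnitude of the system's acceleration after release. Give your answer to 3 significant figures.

1.10 m/s²

Resolve each weight along its own incline: the 9 kg mass has component 9 × 9.8 × sin 59° = 75.602 N down its slope, and the 12 kg mass has 12 × 9.8 × sin 26.57° = 52.592 N down its slope.
The 9 kg side's 75.602 N exceeds the other side's 52.592 N, so that mass slides down and the 12 kg mass slides up. Taking that direction as positive, Newton's second law for the whole system gives 75.602 − 52.592 = (9 + 12) a, so a = 23.010 / 21 = 1.0957 m/s².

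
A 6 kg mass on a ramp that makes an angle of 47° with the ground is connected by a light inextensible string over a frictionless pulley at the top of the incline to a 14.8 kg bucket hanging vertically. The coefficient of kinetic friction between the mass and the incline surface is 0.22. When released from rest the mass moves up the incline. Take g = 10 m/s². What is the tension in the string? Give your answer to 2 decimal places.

80.32 N

For the mass on the incline: the weight component along the slope is m₁g sin 47° = 6 × 10 × 0.7314 = 43.884 N and the normal force is N = m₁g cos 47° = 40.920 N.
Kinetic friction opposes the mass's motion up the incline: f = μN = 0.22 × 40.920 = 9.002 N acting down the slope.
Newton's second law for the mass (up-slope positive): T − 43.884 − 9.002 = 6 a. For the hanging bucket (downward positive): 14.8 × 10 − T = 14.8 a.
Adding the two equations eliminates T: 95.114 = 20.8 a, so a = 4.5728 m/s².
Then from the hanging bucket's equation, T = 14.8 × (10 − 4.5728) = 80.323 N.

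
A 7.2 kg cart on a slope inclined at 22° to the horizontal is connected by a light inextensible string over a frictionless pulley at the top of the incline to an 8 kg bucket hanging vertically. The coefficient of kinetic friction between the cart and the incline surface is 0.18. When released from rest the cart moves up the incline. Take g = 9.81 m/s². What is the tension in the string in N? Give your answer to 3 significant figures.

For the cart on the incline: the weight component along the slope is m₁g sin 22° = 7.2 × 9.81 × 0.3746 = 26.459 N and the normal force is N = m₁g cos 22° = 65.489 N.
Kinetic friction opposes the cart's motion up the incline: f = μN = 0.18 × 65.489 = 11.788 N acting down the slope.
Newton's second law for the cart (up-slope positive): T − 26.459 − 11.788 = 7.2 a. For the hanging bucket (downward positive): 8 × 9.81 − T = 8 a.
Adding the two equations eliminates T: 40.233 = 15.2 a, so a = 2.6469 m/s².
Then from the hanging bucket's equation, T = 8 × (9.81 − 2.6469) = 57.305 N.

57.3 N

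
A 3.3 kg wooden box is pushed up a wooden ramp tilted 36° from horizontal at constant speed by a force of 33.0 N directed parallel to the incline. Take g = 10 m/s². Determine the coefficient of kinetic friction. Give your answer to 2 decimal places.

0.51

At constant speed ΣF = 0 along the incline. The applied 33.0 N acts up the slope; the weight component mg sin 36° = 19.397 N and kinetic friction μN both act down the slope.
So 33.0 = 19.397 + μ × 26.698, giving μ = (33.0 − 19.397) / 26.698 = 0.5095.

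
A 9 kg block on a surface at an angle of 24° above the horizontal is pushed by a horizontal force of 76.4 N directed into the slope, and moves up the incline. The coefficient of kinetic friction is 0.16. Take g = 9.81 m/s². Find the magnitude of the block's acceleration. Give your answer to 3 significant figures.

The horizontal push has components F cos 24° = 76.4 × 0.9135 = 69.791 N up the incline and F sin 24° = 76.4 × 0.4067 = 31.072 N pressing into the surface.
The normal force is therefore N = mg cos 24° + F sin 24° = 80.653 + 31.072 = 111.725 N, and kinetic friction down the slope is μN = 0.16 × 111.725 = 17.876 N.
Along the incline: F cos 24° − mg sin 24° − μN = ma, so 69.791 − 35.908 − 17.876 = 9 a, giving a = 1.7786 m/s².

1.78 m/s²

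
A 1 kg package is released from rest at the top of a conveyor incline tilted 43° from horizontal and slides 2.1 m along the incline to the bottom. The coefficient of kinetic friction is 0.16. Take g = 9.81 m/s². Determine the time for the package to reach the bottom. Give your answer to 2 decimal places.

The weight component along the incline is mg sin 43° = 6.690 N and the normal force is N = mg cos 43° = 7.175 N.
Friction up the slope is f = μN = 0.16 × 7.175 = 1.148 N, so the net downslope force is 6.690 − 1.148 = 5.542 N and a = 5.542 / 1 = 5.5420 m/s².
Starting from rest, L = ½at², so t = √(2L/a) = √(2 × 2.1 / 5.5420) = 0.8705 s.

0.87 s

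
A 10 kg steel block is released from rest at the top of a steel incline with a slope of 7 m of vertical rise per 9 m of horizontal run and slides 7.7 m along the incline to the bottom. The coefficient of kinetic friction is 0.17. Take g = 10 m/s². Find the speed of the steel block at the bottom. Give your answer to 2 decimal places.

The weight component along the incline is mg sin 37.87° = 61.394 N and the normal force is N = mg cos 37.87° = 78.935 N.
Friction up the slope is f = μN = 0.17 × 78.935 = 13.419 N, so the net downslope force is 61.394 − 13.419 = 47.975 N and a = 47.975 / 10 = 4.7975 m/s².
Starting from rest over a distance of 7.7 m, v² = 2aL = 2 × 4.7975 × 7.7 = 73.8815, so v = 8.5954 m/s.

8.60 m/s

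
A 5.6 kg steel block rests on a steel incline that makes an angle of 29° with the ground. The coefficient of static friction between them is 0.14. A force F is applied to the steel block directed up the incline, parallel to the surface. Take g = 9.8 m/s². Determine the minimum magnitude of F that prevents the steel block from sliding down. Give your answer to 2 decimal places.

19.89 N

The normal force is N = mg cos 29° = 47.999 N. With F at its minimum the steel block is on the verge of sliding down, so static friction is at its maximum μ_s N = 0.14 × 47.999 = 6.720 N and acts up the slope.
Equilibrium along the incline: F + μ_s N = mg sin 29°, so F = 26.606 − 6.720 = 19.886 N.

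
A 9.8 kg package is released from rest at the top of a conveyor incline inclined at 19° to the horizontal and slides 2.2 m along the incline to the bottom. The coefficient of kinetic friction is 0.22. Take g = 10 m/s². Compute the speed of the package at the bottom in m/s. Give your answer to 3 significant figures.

2.27 m/s

The weight component along the incline is mg sin 19° = 31.906 N and the normal force is N = mg cos 19° = 92.661 N.
Friction up the slope is f = μN = 0.22 × 92.661 = 20.385 N, so the net downslope force is 31.906 − 20.385 = 11.521 N and a = 11.521 / 9.8 = 1.1756 m/s².
Starting from rest over a distance of 2.2 m, v² = 2aL = 2 × 1.1756 × 2.2 = 5.1726, so v = 2.2743 m/s.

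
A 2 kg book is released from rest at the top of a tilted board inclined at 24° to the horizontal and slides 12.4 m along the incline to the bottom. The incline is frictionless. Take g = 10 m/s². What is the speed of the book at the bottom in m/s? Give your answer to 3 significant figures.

10.0 m/s

The weight component along the incline is mg sin 24° = 8.135 N and the normal force is N = mg cos 24° = 18.271 N.
With no friction, a = g sin 24° = 4.0674 m/s².
Starting from rest over a distance of 12.4 m, v² = 2aL = 2 × 4.0674 × 12.4 = 100.8715, so v = 10.0435 m/s.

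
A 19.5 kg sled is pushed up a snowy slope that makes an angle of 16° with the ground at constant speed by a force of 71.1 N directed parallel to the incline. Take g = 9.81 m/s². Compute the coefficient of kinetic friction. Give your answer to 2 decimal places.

0.10

At constant speed ΣF = 0 along the incline. The applied 71.1 N acts up the slope; the weight component mg sin 16° = 52.728 N and kinetic friction μN both act down the slope.
So 71.1 = 52.728 + μ × 183.885, giving μ = (71.1 − 52.728) / 183.885 = 0.0999.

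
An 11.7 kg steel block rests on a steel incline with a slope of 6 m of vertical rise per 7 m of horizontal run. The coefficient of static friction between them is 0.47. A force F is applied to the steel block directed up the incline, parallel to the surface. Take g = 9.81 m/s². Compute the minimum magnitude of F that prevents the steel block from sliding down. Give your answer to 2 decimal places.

33.74 N

The normal force is N = mg cos 40.60° = 87.145 N. With F at its minimum the steel block is on the verge of sliding down, so static friction is at its maximum μ_s N = 0.47 × 87.145 = 40.958 N and acts up the slope.
Equilibrium along the incline: F + μ_s N = mg sin 40.60°, so F = 74.696 − 40.958 = 33.738 N.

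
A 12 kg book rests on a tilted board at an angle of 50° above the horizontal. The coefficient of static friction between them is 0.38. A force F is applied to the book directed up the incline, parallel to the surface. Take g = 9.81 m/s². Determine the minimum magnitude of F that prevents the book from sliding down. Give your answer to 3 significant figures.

The normal force is N = mg cos 50° = 75.669 N. With F at its minimum the book is on the verge of sliding down, so static friction is at its maximum μ_s N = 0.38 × 75.669 = 28.754 N and acts up the slope.
Equilibrium along the incline: F + μ_s N = mg sin 50°, so F = 90.179 − 28.754 = 61.425 N.

61.4 N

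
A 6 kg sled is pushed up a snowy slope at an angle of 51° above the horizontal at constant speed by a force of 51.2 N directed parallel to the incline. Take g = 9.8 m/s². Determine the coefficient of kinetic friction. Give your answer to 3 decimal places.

0.149

At constant speed ΣF = 0 along the incline. The applied 51.2 N acts up the slope; the weight component mg sin 51° = 45.696 N and kinetic friction μN both act down the slope.
So 51.2 = 45.696 + μ × 37.004, giving μ = (51.2 − 45.696) / 37.004 = 0.1487.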